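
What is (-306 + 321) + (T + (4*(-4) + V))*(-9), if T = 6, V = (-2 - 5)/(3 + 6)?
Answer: 112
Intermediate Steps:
V = -7/9 ≈ -0.77778
(-306 + 321) + (T + (4*(-4) + V))*(-9) = (-306 + 321) + (6 + (4*(-4) - 7/9))*(-9) = 15 + (6 + (-16 - 7/9))*(-9) = 15 + (6 - 151/9)*(-9) = 15 - 97/9*(-9) = 15 + 97 = 112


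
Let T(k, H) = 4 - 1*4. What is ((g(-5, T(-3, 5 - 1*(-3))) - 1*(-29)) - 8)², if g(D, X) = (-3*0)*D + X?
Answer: 441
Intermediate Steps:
T(k, H) = 0 (T(k, H) = 4 - 4 = 0)
g(D, X) = X (g(D, X) = 0*D + X = 0 + X = X)
((g(-5, T(-3, 5 - 1*(-3))) - 1*(-29)) - 8)² = ((0 - 1*(-29)) - 8)² = ((0 + 29) - 8)² = (29 - 8)² = 21² = 441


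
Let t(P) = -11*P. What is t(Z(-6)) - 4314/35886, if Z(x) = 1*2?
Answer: -132301/5981 ≈ -22.120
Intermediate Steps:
Z(x) = 2
t(Z(-6)) - 4314/35886 = -11*2 - 4314/35886 = -22 - 4314*1/35886 = -22 - 719/5981 = -132301/5981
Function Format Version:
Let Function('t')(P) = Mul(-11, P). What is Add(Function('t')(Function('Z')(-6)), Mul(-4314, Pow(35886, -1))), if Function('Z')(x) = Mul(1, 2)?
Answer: Rational(-132301, 5981) ≈ -22.120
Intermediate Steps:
Function('Z')(x) = 2
Add(Function('t')(Function('Z')(-6)), Mul(-4314, Pow(35886, -1))) = Add(Mul(-11, 2), Mul(-4314, Pow(35886, -1))) = Add(-22, Mul(-4314, Rational(1, 35886))) = Add(-22, Rational(-719, 5981)) = Rational(-132301, 5981)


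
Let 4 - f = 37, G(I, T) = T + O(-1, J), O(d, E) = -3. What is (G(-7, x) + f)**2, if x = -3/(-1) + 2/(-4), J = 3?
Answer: 4489/4 ≈ 1122.3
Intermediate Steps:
x = 5/2 (x = -3*(-1) + 2*(-1/4) = 3 - 1/2 = 5/2 ≈ 2.5000)
G(I, T) = -3 + T (G(I, T) = T - 3 = -3 + T)
f = -33 (f = 4 - 1*37 = 4 - 37 = -33)
(G(-7, x) + f)**2 = ((-3 + 5/2) - 33)**2 = (-1/2 - 33)**2 = (-67/2)**2 = 4489/4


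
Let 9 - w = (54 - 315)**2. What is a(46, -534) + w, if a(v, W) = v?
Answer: -68066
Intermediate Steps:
w = -68112 (w = 9 - (54 - 315)**2 = 9 - 1*(-261)**2 = 9 - 1*68121 = 9 - 68121 = -68112)
a(46, -534) + w = 46 - 68112 = -68066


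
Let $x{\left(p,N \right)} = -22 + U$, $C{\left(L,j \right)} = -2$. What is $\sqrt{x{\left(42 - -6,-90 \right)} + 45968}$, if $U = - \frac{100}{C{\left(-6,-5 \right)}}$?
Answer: $2 \sqrt{11499} \approx 214.47$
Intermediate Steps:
$U = 50$ ($U = - \frac{100}{-2} = \left(-100\right) \left(- \frac{1}{2}\right) = 50$)
$x{\left(p,N \right)} = 28$ ($x{\left(p,N \right)} = -22 + 50 = 28$)
$\sqrt{x{\left(42 - -6,-90 \right)} + 45968} = \sqrt{28 + 45968} = \sqrt{45996} = 2 \sqrt{11499}$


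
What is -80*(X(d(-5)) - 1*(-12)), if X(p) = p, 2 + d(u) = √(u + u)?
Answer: -800 - 80*I*√10 ≈ -800.0 - 252.98*I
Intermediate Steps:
d(u) = -2 + √2*√u (d(u) = -2 + √(u + u) = -2 + √(2*u) = -2 + √2*√u)
-80*(X(d(-5)) - 1*(-12)) = -80*((-2 + √2*√(-5)) - 1*(-12)) = -80*((-2 + √2*(I*√5)) + 12) = -80*((-2 + I*√10) + 12) = -80*(10 + I*√10) = -800 - 80*I*√10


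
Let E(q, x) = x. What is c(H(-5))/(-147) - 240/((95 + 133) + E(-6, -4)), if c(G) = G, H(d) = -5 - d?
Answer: -15/14 ≈ -1.0714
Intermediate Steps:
c(H(-5))/(-147) - 240/((95 + 133) + E(-6, -4)) = (-5 - 1*(-5))/(-147) - 240/((95 + 133) - 4) = (-5 + 5)*(-1/147) - 240/(228 - 4) = 0*(-1/147) - 240/224 = 0 - 240*1/224 = 0 - 15/14 = -15/14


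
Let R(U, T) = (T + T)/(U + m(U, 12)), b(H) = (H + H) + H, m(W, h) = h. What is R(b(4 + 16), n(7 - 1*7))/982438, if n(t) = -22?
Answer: -11/17683884 ≈ -6.2204e-7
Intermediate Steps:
b(H) = 3*H (b(H) = 2*H + H = 3*H)
R(U, T) = 2*T/(12 + U) (R(U, T) = (T + T)/(U + 12) = (2*T)/(12 + U) = 2*T/(12 + U))
R(b(4 + 16), n(7 - 1*7))/982438 = (2*(-22)/(12 + 3*(4 + 16)))/982438 = (2*(-22)/(12 + 3*20))*(1/982438) = (2*(-22)/(12 + 60))*(1/982438) = (2*(-22)/72)*(1/982438) = (2*(-22)*(1/72))*(1/982438) = -11/18*1/982438 = -11/17683884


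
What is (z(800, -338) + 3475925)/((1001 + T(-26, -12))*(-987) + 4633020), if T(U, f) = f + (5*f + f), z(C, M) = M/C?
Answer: 1390369831/1491176400 ≈ 0.93240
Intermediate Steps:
T(U, f) = 7*f (T(U, f) = f + 6*f = 7*f)
(z(800, -338) + 3475925)/((1001 + T(-26, -12))*(-987) + 4633020) = (-338/800 + 3475925)/((1001 + 7*(-12))*(-987) + 4633020) = (-338*1/800 + 3475925)/((1001 - 84)*(-987) + 4633020) = (-169/400 + 3475925)/(917*(-987) + 4633020) = 1390369831/(400*(-905079 + 4633020)) = (1390369831/400)/3727941 = (1390369831/400)*(1/3727941) = 1390369831/1491176400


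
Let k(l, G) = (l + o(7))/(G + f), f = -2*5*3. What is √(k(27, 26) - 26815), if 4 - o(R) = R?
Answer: I*√26821 ≈ 163.77*I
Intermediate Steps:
o(R) = 4 - R
f = -30 (f = -10*3 = -30)
k(l, G) = (-3 + l)/(-30 + G) (k(l, G) = (l + (4 - 1*7))/(G - 30) = (l + (4 - 7))/(-30 + G) = (l - 3)/(-30 + G) = (-3 + l)/(-30 + G))
√(k(27, 26) - 26815) = √((-3 + 27)/(-30 + 26) - 26815) = √(24/(-4) - 26815) = √(-¼*24 - 26815) = √(-6 - 26815) = √(-26821) = I*√26821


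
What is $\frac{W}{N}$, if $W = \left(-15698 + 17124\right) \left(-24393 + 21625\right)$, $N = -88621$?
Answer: $\frac{3947168}{88621} \approx 44.54$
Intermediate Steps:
$W = -3947168$ ($W = 1426 \left(-2768\right) = -3947168$)
$\frac{W}{N} = - \frac{3947168}{-88621} = \left(-3947168\right) \left(- \frac{1}{88621}\right) = \frac{3947168}{88621}$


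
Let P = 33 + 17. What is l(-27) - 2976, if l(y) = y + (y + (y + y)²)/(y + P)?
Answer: -66180/23 ≈ -2877.4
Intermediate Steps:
P = 50
l(y) = y + (y + 4*y²)/(50 + y) (l(y) = y + (y + (y + y)²)/(y + 50) = y + (y + (2*y)²)/(50 + y) = y + (y + 4*y²)/(50 + y))
l(-27) - 2976 = -27*(51 + 5*(-27))/(50 - 27) - 2976 = -27*(51 - 135)/23 - 2976 = -27*1/23*(-84) - 2976 = 2268/23 - 2976 = -66180/23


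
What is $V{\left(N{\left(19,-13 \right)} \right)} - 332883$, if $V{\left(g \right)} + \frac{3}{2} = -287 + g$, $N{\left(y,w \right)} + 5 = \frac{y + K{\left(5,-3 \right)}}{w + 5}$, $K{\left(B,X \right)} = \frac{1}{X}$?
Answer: $- \frac{1999073}{6} \approx -3.3318 \cdot 10^{5}$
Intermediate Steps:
$N{\left(y,w \right)} = -5 + \frac{- \frac{1}{3} + y}{5 + w}$ ($N{\left(y,w \right)} = -5 + \frac{y + \frac{1}{-3}}{w + 5} = -5 + \frac{y - \frac{1}{3}}{5 + w} = -5 + \frac{- \frac{1}{3} + y}{5 + w}$)
$V{\left(g \right)} = - \frac{577}{2} + g$ ($V{\left(g \right)} = - \frac{3}{2} + \left(-287 + g\right) = - \frac{577}{2} + g$)
$V{\left(N{\left(19,-13 \right)} \right)} - 332883 = \left(- \frac{577}{2} + \frac{- \frac{76}{3} + 19 - -65}{5 - 13}\right) - 332883 = \left(- \frac{577}{2} + \frac{- \frac{76}{3} + 19 + 65}{-8}\right) - 332883 = \left(- \frac{577}{2} - \frac{22}{3}\right) - 332883 = - \frac{1775}{6} - 332883 = - \frac{1999073}{6}$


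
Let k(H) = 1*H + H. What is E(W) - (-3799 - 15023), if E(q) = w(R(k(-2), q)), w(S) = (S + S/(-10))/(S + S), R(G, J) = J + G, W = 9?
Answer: 376449/20 ≈ 18822.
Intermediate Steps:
k(H) = 2*H (k(H) = H + H = 2*H)
R(G, J) = G + J
w(S) = 9/20 (w(S) = (S + S*(-1/10))/((2*S)) = (S - S/10)*(1/(2*S)) = (9*S/10)*(1/(2*S)) = 9/20)
E(q) = 9/20
E(W) - (-3799 - 15023) = 9/20 - (-3799 - 15023) = 9/20 - 1*(-18822) = 9/20 + 18822 = 376449/20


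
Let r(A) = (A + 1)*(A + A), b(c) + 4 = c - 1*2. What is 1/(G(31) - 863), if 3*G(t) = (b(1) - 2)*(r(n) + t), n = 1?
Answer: -3/2834 ≈ -0.0010586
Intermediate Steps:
b(c) = -6 + c (b(c) = -4 + (c - 1*2) = -4 + (c - 2) = -4 + (-2 + c) = -6 + c)
r(A) = 2*A*(1 + A) (r(A) = (1 + A)*(2*A) = 2*A*(1 + A))
G(t) = -28/3 - 7*t/3 (G(t) = (((-6 + 1) - 2)*(2*1*(1 + 1) + t))/3 = ((-5 - 2)*(2*1*2 + t))/3 = (-7*(4 + t))/3 = (-28 - 7*t)/3 = -28/3 - 7*t/3)
1/(G(31) - 863) = 1/((-28/3 - 7/3*31) - 863) = 1/((-28/3 - 217/3) - 863) = 1/(-245/3 - 863) = 1/(-2834/3) = -3/2834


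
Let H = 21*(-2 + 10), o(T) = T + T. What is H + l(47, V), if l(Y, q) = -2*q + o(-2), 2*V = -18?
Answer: 182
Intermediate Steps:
V = -9 (V = (½)*(-18) = -9)
o(T) = 2*T
H = 168 (H = 21*8 = 168)
l(Y, q) = -4 - 2*q (l(Y, q) = -2*q + 2*(-2) = -2*q - 4 = -4 - 2*q)
H + l(47, V) = 168 + (-4 - 2*(-9)) = 168 + (-4 + 18) = 168 + 14 = 182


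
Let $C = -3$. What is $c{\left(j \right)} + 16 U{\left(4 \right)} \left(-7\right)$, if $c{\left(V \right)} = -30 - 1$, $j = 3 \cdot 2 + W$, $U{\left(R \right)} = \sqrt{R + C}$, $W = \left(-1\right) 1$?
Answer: $-143$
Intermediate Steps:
$W = -1$
$U{\left(R \right)} = \sqrt{-3 + R}$ ($U{\left(R \right)} = \sqrt{R - 3} = \sqrt{-3 + R}$)
$j = 5$ ($j = 3 \cdot 2 - 1 = 6 - 1 = 5$)
$c{\left(V \right)} = -31$
$c{\left(j \right)} + 16 U{\left(4 \right)} \left(-7\right) = -31 + 16 \sqrt{-3 + 4} \left(-7\right) = -31 + 16 \sqrt{1} \left(-7\right) = -31 + 16 \cdot 1 \left(-7\right) = -31 + 16 \left(-7\right) = -31 - 112 = -143$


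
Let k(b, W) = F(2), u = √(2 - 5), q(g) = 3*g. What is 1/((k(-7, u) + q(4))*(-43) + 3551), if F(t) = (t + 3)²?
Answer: 1/1960 ≈ 0.00051020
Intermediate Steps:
u = I*√3 (u = √(-3) = I*√3 ≈ 1.732*I)
F(t) = (3 + t)²
k(b, W) = 25 (k(b, W) = (3 + 2)² = 5² = 25)
1/((k(-7, u) + q(4))*(-43) + 3551) = 1/((25 + 3*4)*(-43) + 3551) = 1/((25 + 12)*(-43) + 3551) = 1/(37*(-43) + 3551) = 1/(-1591 + 3551) = 1/1960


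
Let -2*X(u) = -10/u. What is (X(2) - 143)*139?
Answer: -39059/2 ≈ -19530.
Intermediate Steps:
X(u) = 5/u (X(u) = -(-5)/u = 5/u)
(X(2) - 143)*139 = (5/2 - 143)*139 = -281/2*139 = -39059/2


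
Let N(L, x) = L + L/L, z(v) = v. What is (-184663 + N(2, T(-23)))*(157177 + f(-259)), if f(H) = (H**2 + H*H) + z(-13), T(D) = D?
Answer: -53796259160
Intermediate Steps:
f(H) = -13 + 2*H**2 (f(H) = (H**2 + H*H) - 13 = (H**2 + H**2) - 13 = 2*H**2 - 13 = -13 + 2*H**2)
N(L, x) = 1 + L (N(L, x) = L + 1 = 1 + L)
(-184663 + N(2, T(-23)))*(157177 + f(-259)) = (-184663 + (1 + 2))*(157177 + (-13 + 2*(-259)**2)) = (-184663 + 3)*(157177 + (-13 + 2*67081)) = -184660*(157177 + (-13 + 134162)) = -184660*(157177 + 134149) = -184660*291326 = -53796259160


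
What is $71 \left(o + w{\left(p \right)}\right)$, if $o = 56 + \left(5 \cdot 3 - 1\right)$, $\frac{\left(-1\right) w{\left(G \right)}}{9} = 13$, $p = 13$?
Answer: $-3337$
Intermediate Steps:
$w{\left(G \right)} = -117$ ($w{\left(G \right)} = \left(-9\right) 13 = -117$)
$o = 70$ ($o = 56 + \left(15 - 1\right) = 56 + 14 = 70$)
$71 \left(o + w{\left(p \right)}\right) = 71 \left(70 - 117\right) = 71 \left(-47\right) = -3337$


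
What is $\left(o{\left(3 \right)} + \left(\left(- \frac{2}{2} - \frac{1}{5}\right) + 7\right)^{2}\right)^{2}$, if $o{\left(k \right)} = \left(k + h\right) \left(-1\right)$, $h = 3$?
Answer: $\frac{477481}{625} \approx 763.97$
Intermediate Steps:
$o{\left(k \right)} = -3 - k$ ($o{\left(k \right)} = \left(k + 3\right) \left(-1\right) = \left(3 + k\right) \left(-1\right) = -3 - k$)
$\left(o{\left(3 \right)} + \left(\left(- \frac{2}{2} - \frac{1}{5}\right) + 7\right)^{2}\right)^{2} = \left(\left(-3 - 3\right) + \left(\left(- \frac{2}{2} - \frac{1}{5}\right) + 7\right)^{2}\right)^{2} = \left(\left(-3 - 3\right) + \left(\left(\left(-2\right) \frac{1}{2} - \frac{1}{5}\right) + 7\right)^{2}\right)^{2} = \left(-6 + \left(\left(-1 - \frac{1}{5}\right) + 7\right)^{2}\right)^{2} = \left(-6 + \left(- \frac{6}{5} + 7\right)^{2}\right)^{2} = \left(-6 + \left(\frac{29}{5}\right)^{2}\right)^{2} = \left(-6 + \frac{841}{25}\right)^{2} = \left(\frac{691}{25}\right)^{2} = \frac{477481}{625}$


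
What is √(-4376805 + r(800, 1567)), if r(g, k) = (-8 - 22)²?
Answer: I*√4375905 ≈ 2091.9*I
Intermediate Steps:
r(g, k) = 900 (r(g, k) = (-30)² = 900)
√(-4376805 + r(800, 1567)) = √(-4376805 + 900) = √(-4375905) = I*√4375905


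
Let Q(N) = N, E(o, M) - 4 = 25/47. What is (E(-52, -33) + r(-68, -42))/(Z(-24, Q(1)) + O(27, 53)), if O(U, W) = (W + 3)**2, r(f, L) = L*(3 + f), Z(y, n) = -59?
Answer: 128523/144619 ≈ 0.88870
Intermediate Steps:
E(o, M) = 213/47 (E(o, M) = 4 + 25/47 = 213/47)
O(U, W) = (3 + W)**2
(E(-52, -33) + r(-68, -42))/(Z(-24, Q(1)) + O(27, 53)) = (213/47 - 42*(3 - 68))/(-59 + (3 + 53)**2) = (213/47 - 42*(-65))/(-59 + 56**2) = (213/47 + 2730)/(-59 + 3136) = (128523/47)/3077 = (128523/47)*(1/3077) = 128523/144619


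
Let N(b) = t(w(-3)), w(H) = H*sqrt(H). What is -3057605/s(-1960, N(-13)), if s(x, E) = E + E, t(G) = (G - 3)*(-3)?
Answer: -3057605/72 + 3057605*I*sqrt(3)/72 ≈ -42467.0 + 73555.0*I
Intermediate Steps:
w(H) = H**(3/2)
t(G) = 9 - 3*G (t(G) = (-3 + G)*(-3) = 9 - 3*G)
N(b) = 9 + 9*I*sqrt(3) (N(b) = 9 - (-9)*I*sqrt(3) = 9 + 9*I*sqrt(3))
s(x, E) = 2*E
-3057605/s(-1960, N(-13)) = -3057605*1/(2*(9 + 9*I*sqrt(3))) = -3057605/(18 + 18*I*sqrt(3))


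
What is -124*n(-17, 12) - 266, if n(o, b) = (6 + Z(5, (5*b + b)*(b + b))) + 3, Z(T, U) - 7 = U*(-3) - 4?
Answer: 641062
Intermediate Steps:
Z(T, U) = 3 - 3*U (Z(T, U) = 7 + (U*(-3) - 4) = 7 + (-3*U - 4) = 7 + (-4 - 3*U) = 3 - 3*U)
n(o, b) = 12 - 36*b**2 (n(o, b) = (6 + (3 - 3*(5*b + b)*(b + b))) + 3 = (6 + (3 - 3*6*b*2*b)) + 3 = (6 + (3 - 36*b**2)) + 3 = (9 - 36*b**2) + 3 = 12 - 36*b**2)
-124*n(-17, 12) - 266 = -124*(12 - 36*12**2) - 266 = -124*(12 - 36*144) - 266 = -124*(12 - 5184) - 266 = -124*(-5172) - 266 = 641328 - 266 = 641062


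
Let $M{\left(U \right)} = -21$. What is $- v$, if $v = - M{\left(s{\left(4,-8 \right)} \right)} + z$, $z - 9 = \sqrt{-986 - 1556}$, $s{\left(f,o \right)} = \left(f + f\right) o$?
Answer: $-30 - i \sqrt{2542} \approx -30.0 - 50.418 i$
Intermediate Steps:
$s{\left(f,o \right)} = 2 f o$
$z = 9 + i \sqrt{2542}$ ($z = 9 + \sqrt{-986 - 1556} = 9 + \sqrt{-2542} = 9 + i \sqrt{2542} \approx 9.0 + 50.418 i$)
$v = 30 + i \sqrt{2542}$ ($v = \left(-1\right) \left(-21\right) + \left(9 + i \sqrt{2542}\right) = 21 + \left(9 + i \sqrt{2542}\right) = 30 + i \sqrt{2542} \approx 30.0 + 50.418 i$)
$- v = - (30 + i \sqrt{2542}) = -30 - i \sqrt{2542}$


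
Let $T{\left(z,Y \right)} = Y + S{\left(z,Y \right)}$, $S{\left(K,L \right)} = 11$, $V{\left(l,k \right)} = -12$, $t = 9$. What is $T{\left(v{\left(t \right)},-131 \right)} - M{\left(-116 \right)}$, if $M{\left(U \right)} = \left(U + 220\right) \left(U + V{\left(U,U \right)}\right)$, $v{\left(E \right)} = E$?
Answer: $13192$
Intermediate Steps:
$T{\left(z,Y \right)} = 11 + Y$ ($T{\left(z,Y \right)} = Y + 11 = 11 + Y$)
$M{\left(U \right)} = \left(-12 + U\right) \left(220 + U\right)$ ($M{\left(U \right)} = \left(U + 220\right) \left(U - 12\right) = \left(220 + U\right) \left(-12 + U\right) = \left(-12 + U\right) \left(220 + U\right)$)
$T{\left(v{\left(t \right)},-131 \right)} - M{\left(-116 \right)} = \left(11 - 131\right) - \left(-2640 + \left(-116\right)^{2} + 208 \left(-116\right)\right) = -120 - \left(-2640 + 13456 - 24128\right) = -120 - -13312 = -120 + 13312 = 13192$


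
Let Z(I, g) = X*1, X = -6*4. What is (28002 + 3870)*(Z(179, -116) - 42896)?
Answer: -1367946240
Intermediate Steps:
X = -24
Z(I, g) = -24 (Z(I, g) = -24*1 = -24)
(28002 + 3870)*(Z(179, -116) - 42896) = (28002 + 3870)*(-24 - 42896) = 31872*(-42920) = -1367946240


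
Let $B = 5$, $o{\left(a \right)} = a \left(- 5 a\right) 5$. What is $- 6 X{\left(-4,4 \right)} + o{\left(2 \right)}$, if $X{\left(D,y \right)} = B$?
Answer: $-130$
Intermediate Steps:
$o{\left(a \right)} = - 25 a^{2}$ ($o{\left(a \right)} = - 5 a^{2} \cdot 5 = - 25 a^{2}$)
$X{\left(D,y \right)} = 5$
$- 6 X{\left(-4,4 \right)} + o{\left(2 \right)} = \left(-6\right) 5 - 25 \cdot 2^{2} = -30 - 100 = -130$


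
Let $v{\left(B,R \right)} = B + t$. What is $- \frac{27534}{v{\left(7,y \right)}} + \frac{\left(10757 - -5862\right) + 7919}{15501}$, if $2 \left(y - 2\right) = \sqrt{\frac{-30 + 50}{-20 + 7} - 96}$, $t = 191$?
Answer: $- \frac{7813815}{56837} \approx -137.48$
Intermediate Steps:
$y = 2 + \frac{i \sqrt{4121}}{13}$ ($y = 2 + \frac{\sqrt{\frac{-30 + 50}{-20 + 7} - 96}}{2} = 2 + \frac{\sqrt{\frac{20}{-13} - 96}}{2} = 2 + \frac{\sqrt{20 \left(- \frac{1}{13}\right) - 96}}{2} = 2 + \frac{\sqrt{- \frac{20}{13} - 96}}{2} = 2 + \frac{\sqrt{- \frac{1268}{13}}}{2} = 2 + \frac{\frac{2}{13} i \sqrt{4121}}{2} = 2 + \frac{i \sqrt{4121}}{13} \approx 2.0 + 4.9381 i$)
$v{\left(B,R \right)} = 191 + B$ ($v{\left(B,R \right)} = B + 191 = 191 + B$)
$- \frac{27534}{v{\left(7,y \right)}} + \frac{\left(10757 - -5862\right) + 7919}{15501} = - \frac{27534}{191 + 7} + \frac{\left(10757 - -5862\right) + 7919}{15501} = - \frac{27534}{198} + \left(\left(10757 + 5862\right) + 7919\right) \frac{1}{15501} = \left(-27534\right) \frac{1}{198} + \left(16619 + 7919\right) \frac{1}{15501} = - \frac{4589}{33} + 24538 \cdot \frac{1}{15501} = - \frac{4589}{33} + \frac{24538}{15501} = - \frac{7813815}{56837}$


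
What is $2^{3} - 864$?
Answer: $-856$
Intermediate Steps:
$2^{3} - 864 = 8 - 864 = -856$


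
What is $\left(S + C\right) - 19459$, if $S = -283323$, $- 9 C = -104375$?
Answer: $- \frac{2620663}{9} \approx -2.9119 \cdot 10^{5}$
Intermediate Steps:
$C = \frac{104375}{9}$ ($C = \left(- \frac{1}{9}\right) \left(-104375\right) = \frac{104375}{9} \approx 11597.0$)
$\left(S + C\right) - 19459 = \left(-283323 + \frac{104375}{9}\right) - 19459 = - \frac{2445532}{9} - 19459 = - \frac{2620663}{9}$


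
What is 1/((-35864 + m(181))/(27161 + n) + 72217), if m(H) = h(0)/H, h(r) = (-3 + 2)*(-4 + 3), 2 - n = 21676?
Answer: 993147/71715605516 ≈ 1.3848e-5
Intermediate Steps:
n = -21674 (n = 2 - 1*21676 = 2 - 21676 = -21674)
h(r) = 1 (h(r) = -1*(-1) = 1)
m(H) = 1/H
1/((-35864 + m(181))/(27161 + n) + 72217) = 1/((-35864 + 1/181)/(27161 - 21674) + 72217) = 1/((-35864 + 1/181)/5487 + 72217) = 1/(-6491383/181*1/5487 + 72217) = 1/(-6491383/993147 + 72217) = 1/(71715605516/993147) = 993147/71715605516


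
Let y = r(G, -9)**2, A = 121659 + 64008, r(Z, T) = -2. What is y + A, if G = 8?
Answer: 185671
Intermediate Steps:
A = 185667
y = 4 (y = (-2)**2 = 4)
y + A = 4 + 185667 = 185671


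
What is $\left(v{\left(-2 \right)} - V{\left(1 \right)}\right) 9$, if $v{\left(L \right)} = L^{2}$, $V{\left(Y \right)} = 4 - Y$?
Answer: $9$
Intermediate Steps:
$\left(v{\left(-2 \right)} - V{\left(1 \right)}\right) 9 = \left(\left(-2\right)^{2} - \left(4 - 1\right)\right) 9 = \left(4 - \left(4 - 1\right)\right) 9 = \left(4 - 3\right) 9 = 1 \cdot 9 = 9$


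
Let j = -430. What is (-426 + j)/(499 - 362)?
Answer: -856/137 ≈ -6.2482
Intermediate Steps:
(-426 + j)/(499 - 362) = (-426 - 430)/(499 - 362) = -856/137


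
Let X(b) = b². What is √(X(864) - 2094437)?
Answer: 7*I*√27509 ≈ 1161.0*I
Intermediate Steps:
√(X(864) - 2094437) = √(864² - 2094437) = √(746496 - 2094437) = √(-1347941) = 7*I*√27509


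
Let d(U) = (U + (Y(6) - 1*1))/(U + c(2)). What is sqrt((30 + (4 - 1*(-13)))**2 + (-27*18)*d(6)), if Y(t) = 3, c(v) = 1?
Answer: 5*sqrt(3241)/7 ≈ 40.664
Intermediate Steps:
d(U) = (2 + U)/(1 + U) (d(U) = (U + (3 - 1*1))/(U + 1) = (U + (3 - 1))/(1 + U) = (U + 2)/(1 + U) = (2 + U)/(1 + U))
sqrt((30 + (4 - 1*(-13)))**2 + (-27*18)*d(6)) = sqrt((30 + (4 - 1*(-13)))**2 + (-27*18)*((2 + 6)/(1 + 6))) = sqrt((30 + (4 + 13))**2 - 486*8/7) = sqrt((30 + 17)**2 - 486*8/7) = sqrt(47**2 - 486*8/7) = sqrt(2209 - 3888/7) = sqrt(11575/7) = 5*sqrt(3241)/7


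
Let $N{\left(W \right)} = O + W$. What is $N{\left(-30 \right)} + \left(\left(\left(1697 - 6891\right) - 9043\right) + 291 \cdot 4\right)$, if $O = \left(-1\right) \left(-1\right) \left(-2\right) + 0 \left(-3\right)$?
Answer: $-13105$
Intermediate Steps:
$O = -2$ ($O = 1 \left(-2\right) + 0 = -2 + 0 = -2$)
$N{\left(W \right)} = -2 + W$
$N{\left(-30 \right)} + \left(\left(\left(1697 - 6891\right) - 9043\right) + 291 \cdot 4\right) = \left(-2 - 30\right) + \left(\left(\left(1697 - 6891\right) - 9043\right) + 291 \cdot 4\right) = -32 + \left(\left(-5194 - 9043\right) + 1164\right) = -32 + \left(-14237 + 1164\right) = -32 - 13073 = -13105$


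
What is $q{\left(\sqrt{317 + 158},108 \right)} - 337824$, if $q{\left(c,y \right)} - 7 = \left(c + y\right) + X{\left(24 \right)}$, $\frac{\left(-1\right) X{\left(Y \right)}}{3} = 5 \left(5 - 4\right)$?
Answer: $-337724 + 5 \sqrt{19} \approx -3.377 \cdot 10^{5}$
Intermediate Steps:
$X{\left(Y \right)} = -15$ ($X{\left(Y \right)} = - 3 \cdot 5 \left(5 - 4\right) = - 3 \cdot 5 \cdot 1 = \left(-3\right) 5 = -15$)
$q{\left(c,y \right)} = -8 + c + y$ ($q{\left(c,y \right)} = 7 - \left(15 - c - y\right) = 7 + \left(-15 + c + y\right) = -8 + c + y$)
$q{\left(\sqrt{317 + 158},108 \right)} - 337824 = \left(-8 + \sqrt{317 + 158} + 108\right) - 337824 = \left(-8 + \sqrt{475} + 108\right) - 337824 = \left(-8 + 5 \sqrt{19} + 108\right) - 337824 = \left(100 + 5 \sqrt{19}\right) - 337824 = -337724 + 5 \sqrt{19}$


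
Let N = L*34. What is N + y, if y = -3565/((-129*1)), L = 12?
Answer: 56197/129 ≈ 435.64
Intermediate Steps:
N = 408 (N = 12*34 = 408)
y = 3565/129 (y = -3565/(-129) = -3565*(-1/129) = 3565/129 ≈ 27.636)
N + y = 408 + 3565/129 = 56197/129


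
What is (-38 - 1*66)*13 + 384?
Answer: -968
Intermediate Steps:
(-38 - 1*66)*13 + 384 = (-38 - 66)*13 + 384 = -104*13 + 384 = -1352 + 384 = -968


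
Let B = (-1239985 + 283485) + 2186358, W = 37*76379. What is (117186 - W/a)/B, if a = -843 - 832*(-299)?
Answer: 29050513027/304912544650 ≈ 0.095275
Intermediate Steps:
W = 2826023
a = 247925 (a = -843 + 248768 = 247925)
B = 1229858 (B = -956500 + 2186358 = 1229858)
(117186 - W/a)/B = (117186 - 2826023/247925)/1229858 = (117186 - 2826023/247925)*(1/1229858) = (29050513027/247925)*(1/1229858) = 29050513027/304912544650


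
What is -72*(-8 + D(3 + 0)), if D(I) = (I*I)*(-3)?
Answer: 2520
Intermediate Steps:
D(I) = -3*I**2 (D(I) = I**2*(-3) = -3*I**2)
-72*(-8 + D(3 + 0)) = -72*(-8 - 3*(3 + 0)**2) = -72*(-8 - 3*3**2) = -72*(-8 - 3*9) = -72*(-8 - 27) = -72*(-35) = 2520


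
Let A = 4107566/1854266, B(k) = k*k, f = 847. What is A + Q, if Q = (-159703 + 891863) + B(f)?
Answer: 1343945309460/927133 ≈ 1.4496e+6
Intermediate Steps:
B(k) = k²
A = 2053783/927133 (A = 4107566*(1/1854266) = 2053783/927133 ≈ 2.2152)
Q = 1449569 (Q = (-159703 + 891863) + 847² = 732160 + 717409 = 1449569)
A + Q = 2053783/927133 + 1449569 = 1343945309460/927133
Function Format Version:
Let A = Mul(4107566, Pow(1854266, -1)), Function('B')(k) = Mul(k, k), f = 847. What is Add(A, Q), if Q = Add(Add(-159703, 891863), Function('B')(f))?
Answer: Rational(1343945309460, 927133) ≈ 1.4496e+6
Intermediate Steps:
Function('B')(k) = Pow(k, 2)
A = Rational(2053783, 927133) (A = Mul(4107566, Rational(1, 1854266)) = Rational(2053783, 927133) ≈ 2.2152)
Q = 1449569 (Q = Add(Add(-159703, 891863), Pow(847, 2)) = Add(732160, 717409) = 1449569)
Add(A, Q) = Add(Rational(2053783, 927133), 1449569) = Rational(1343945309460, 927133)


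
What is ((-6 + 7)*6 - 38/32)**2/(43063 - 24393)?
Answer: 5929/4779520 ≈ 0.0012405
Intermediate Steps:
((-6 + 7)*6 - 38/32)**2/(43063 - 24393) = (1*6 - 38*1/32)**2/18670 = (6 - 19/16)**2*(1/18670) = (77/16)**2*(1/18670) = (5929/256)*(1/18670) = 5929/4779520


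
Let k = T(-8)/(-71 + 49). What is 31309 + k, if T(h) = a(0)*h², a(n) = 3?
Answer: 344303/11 ≈ 31300.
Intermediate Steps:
T(h) = 3*h²
k = -96/11 (k = (3*(-8)²)/(-71 + 49) = (3*64)/(-22) = -1/22*192 = -96/11 ≈ -8.7273)
31309 + k = 31309 - 96/11 = 344303/11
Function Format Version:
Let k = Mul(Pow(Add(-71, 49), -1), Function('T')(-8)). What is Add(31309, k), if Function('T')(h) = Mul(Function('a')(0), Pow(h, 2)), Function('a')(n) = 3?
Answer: Rational(344303, 11) ≈ 31300.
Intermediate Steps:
Function('T')(h) = Mul(3, Pow(h, 2))
k = Rational(-96, 11) (k = Mul(Pow(Add(-71, 49), -1), Mul(3, Pow(-8, 2))) = Mul(Pow(-22, -1), Mul(3, 64)) = Mul(Rational(-1, 22), 192) = Rational(-96, 11) ≈ -8.7273)
Add(31309, k) = Add(31309, Rational(-96, 11)) = Rational(344303, 11)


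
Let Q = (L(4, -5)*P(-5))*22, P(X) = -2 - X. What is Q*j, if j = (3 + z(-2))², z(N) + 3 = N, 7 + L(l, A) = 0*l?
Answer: -1848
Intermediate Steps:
L(l, A) = -7 (L(l, A) = -7 + 0*l = -7 + 0 = -7)
z(N) = -3 + N
Q = -462 (Q = -7*(-2 - 1*(-5))*22 = -7*(-2 + 5)*22 = -7*3*22 = -21*22 = -462)
j = 4 (j = (3 + (-3 - 2))² = (3 - 5)² = (-2)² = 4)
Q*j = -462*4 = -1848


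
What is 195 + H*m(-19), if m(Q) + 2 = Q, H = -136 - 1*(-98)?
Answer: 993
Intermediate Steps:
H = -38 (H = -136 + 98 = -38)
m(Q) = -2 + Q
195 + H*m(-19) = 195 - 38*(-2 - 19) = 195 - 38*(-21) = 195 + 798 = 993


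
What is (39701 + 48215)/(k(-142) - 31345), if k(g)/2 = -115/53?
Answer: -4659548/1661515 ≈ -2.8044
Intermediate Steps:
k(g) = -230/53 (k(g) = 2*(-115/53) = -230/53)
(39701 + 48215)/(k(-142) - 31345) = (39701 + 48215)/(-230/53 - 31345) = 87916/(-1661515/53) = 87916*(-53/1661515) = -4659548/1661515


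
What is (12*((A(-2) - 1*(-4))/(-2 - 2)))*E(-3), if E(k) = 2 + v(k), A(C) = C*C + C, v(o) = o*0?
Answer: -36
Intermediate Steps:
v(o) = 0
A(C) = C + C² (A(C) = C² + C = C + C²)
E(k) = 2 (E(k) = 2 + 0 = 2)
(12*((A(-2) - 1*(-4))/(-2 - 2)))*E(-3) = (12*((-2*(1 - 2) - 1*(-4))/(-2 - 2)))*2 = (12*((-2*(-1) + 4)/(-4)))*2 = (12*((2 + 4)*(-¼)))*2 = (12*(6*(-¼)))*2 = (12*(-3/2))*2 = -18*2 = -36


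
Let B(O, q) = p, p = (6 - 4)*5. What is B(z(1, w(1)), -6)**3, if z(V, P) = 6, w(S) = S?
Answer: 1000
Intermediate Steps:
p = 10 (p = 2*5 = 10)
B(O, q) = 10
B(z(1, w(1)), -6)**3 = 10**3 = 1000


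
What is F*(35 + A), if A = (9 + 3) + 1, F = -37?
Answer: -1776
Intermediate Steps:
A = 13 (A = 12 + 1 = 13)
F*(35 + A) = -37*(35 + 13) = -37*48 = -1776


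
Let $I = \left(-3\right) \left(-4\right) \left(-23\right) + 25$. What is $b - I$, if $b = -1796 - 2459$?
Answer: $-4004$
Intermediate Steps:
$b = -4255$
$I = -251$ ($I = 12 \left(-23\right) + 25 = -276 + 25 = -251$)
$b - I = -4255 - -251 = -4255 + 251 = -4004$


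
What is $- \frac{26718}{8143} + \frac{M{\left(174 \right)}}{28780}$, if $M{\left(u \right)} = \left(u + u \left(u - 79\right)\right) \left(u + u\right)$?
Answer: $\frac{11641562454}{58588885} \approx 198.7$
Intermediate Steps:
$M{\left(u \right)} = 2 u \left(u + u \left(-79 + u\right)\right)$ ($M{\left(u \right)} = \left(u + u \left(-79 + u\right)\right) 2 u = 2 u \left(u + u \left(-79 + u\right)\right)$)
$- \frac{26718}{8143} + \frac{M{\left(174 \right)}}{28780} = - \frac{26718}{8143} + \frac{2 \cdot 174^{2} \left(-78 + 174\right)}{28780} = \left(-26718\right) \frac{1}{8143} + 2 \cdot 30276 \cdot 96 \cdot \frac{1}{28780} = - \frac{26718}{8143} + 5812992 \cdot \frac{1}{28780} = - \frac{26718}{8143} + \frac{1453248}{7195} = \frac{11641562454}{58588885}$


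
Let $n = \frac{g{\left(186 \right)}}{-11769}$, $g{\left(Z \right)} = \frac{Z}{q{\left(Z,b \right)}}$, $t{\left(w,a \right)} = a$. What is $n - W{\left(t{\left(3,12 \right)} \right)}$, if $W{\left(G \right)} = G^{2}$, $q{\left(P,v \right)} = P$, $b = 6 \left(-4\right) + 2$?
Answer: $- \frac{1694737}{11769} \approx -144.0$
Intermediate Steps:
$b = -22$ ($b = -24 + 2 = -22$)
$g{\left(Z \right)} = 1$ ($g{\left(Z \right)} = \frac{Z}{Z} = 1$)
$n = - \frac{1}{11769}$ ($n = 1 \frac{1}{-11769} = 1 \left(- \frac{1}{11769}\right) = - \frac{1}{11769} \approx -8.4969 \cdot 10^{-5}$)
$n - W{\left(t{\left(3,12 \right)} \right)} = - \frac{1}{11769} - 12^{2} = - \frac{1}{11769} - 144 = - \frac{1694737}{11769}$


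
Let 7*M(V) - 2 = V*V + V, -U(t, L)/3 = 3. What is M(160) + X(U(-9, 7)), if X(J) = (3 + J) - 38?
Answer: 25454/7 ≈ 3636.3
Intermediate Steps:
U(t, L) = -9 (U(t, L) = -3*3 = -9)
M(V) = 2/7 + V/7 + V**2/7 (M(V) = 2/7 + (V*V + V)/7 = 2/7 + (V**2 + V)/7 = 2/7 + (V + V**2)/7 = 2/7 + (V/7 + V**2/7) = 2/7 + V/7 + V**2/7)
X(J) = -35 + J
M(160) + X(U(-9, 7)) = (2/7 + (1/7)*160 + (1/7)*160**2) + (-35 - 9) = (2/7 + 160/7 + (1/7)*25600) - 44 = (2/7 + 160/7 + 25600/7) - 44 = 25762/7 - 44 = 25454/7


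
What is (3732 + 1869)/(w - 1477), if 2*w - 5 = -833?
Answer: -5601/1891 ≈ -2.9619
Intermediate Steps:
w = -414 (w = 5/2 + (½)*(-833) = 5/2 - 833/2 = -414)
(3732 + 1869)/(w - 1477) = (3732 + 1869)/(-414 - 1477) = 5601/(-1891) = 5601*(-1/1891) = -5601/1891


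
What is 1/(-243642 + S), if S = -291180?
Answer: -1/534822 ≈ -1.8698e-6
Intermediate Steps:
1/(-243642 + S) = 1/(-243642 - 291180) = 1/(-534822) = -1/534822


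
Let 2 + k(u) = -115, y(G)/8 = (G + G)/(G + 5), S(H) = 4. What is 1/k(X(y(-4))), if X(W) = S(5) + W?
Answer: -1/117 ≈ -0.0085470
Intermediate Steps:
y(G) = 16*G/(5 + G) (y(G) = 8*((G + G)/(G + 5)) = 8*((2*G)/(5 + G)) = 8*(2*G/(5 + G)) = 16*G/(5 + G))
X(W) = 4 + W
k(u) = -117 (k(u) = -2 - 115 = -117)
1/k(X(y(-4))) = 1/(-117) = -1/117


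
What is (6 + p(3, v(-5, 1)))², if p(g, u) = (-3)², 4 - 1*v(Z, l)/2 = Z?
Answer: 225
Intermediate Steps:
v(Z, l) = 8 - 2*Z
p(g, u) = 9
(6 + p(3, v(-5, 1)))² = (6 + 9)² = 15² = 225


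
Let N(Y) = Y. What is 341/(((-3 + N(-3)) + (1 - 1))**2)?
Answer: 341/36 ≈ 9.4722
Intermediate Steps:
341/(((-3 + N(-3)) + (1 - 1))**2) = 341/(((-3 - 3) + (1 - 1))**2) = 341/((-6 + 0)**2) = 341/((-6)**2) = 341/36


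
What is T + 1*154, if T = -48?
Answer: 106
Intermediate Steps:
T + 1*154 = -48 + 1*154 = -48 + 154 = 106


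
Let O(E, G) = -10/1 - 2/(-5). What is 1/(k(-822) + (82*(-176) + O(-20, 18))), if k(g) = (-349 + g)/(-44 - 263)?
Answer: -1535/22162001 ≈ -6.9263e-5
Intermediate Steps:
O(E, G) = -48/5 (O(E, G) = -10*1 - 2*(-1/5) = -10 + 2/5 = -48/5)
k(g) = 349/307 - g/307 (k(g) = (-349 + g)/(-307) = (-349 + g)*(-1/307) = 349/307 - g/307)
1/(k(-822) + (82*(-176) + O(-20, 18))) = 1/((349/307 - 1/307*(-822)) + (82*(-176) - 48/5)) = 1/((349/307 + 822/307) + (-14432 - 48/5)) = 1/(1171/307 - 72208/5) = 1/(-22162001/1535) = -1535/22162001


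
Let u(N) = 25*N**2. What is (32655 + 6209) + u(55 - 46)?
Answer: 40889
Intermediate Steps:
(32655 + 6209) + u(55 - 46) = (32655 + 6209) + 25*(55 - 46)**2 = 38864 + 25*9**2 = 38864 + 25*81 = 38864 + 2025 = 40889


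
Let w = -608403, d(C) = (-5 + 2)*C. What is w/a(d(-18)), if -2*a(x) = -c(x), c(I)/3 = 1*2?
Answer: -202801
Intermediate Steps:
c(I) = 6 (c(I) = 3*(1*2) = 3*2 = 6)
d(C) = -3*C
a(x) = 3 (a(x) = -(-1)*6/2 = -½*(-6) = 3)
w/a(d(-18)) = -608403/3 = -608403*⅓ = -202801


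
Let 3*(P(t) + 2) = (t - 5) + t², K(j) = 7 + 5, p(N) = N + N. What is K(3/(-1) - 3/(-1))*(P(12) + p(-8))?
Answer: 388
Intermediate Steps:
p(N) = 2*N
K(j) = 12
P(t) = -11/3 + t/3 + t²/3 (P(t) = -2 + ((t - 5) + t²)/3 = -2 + ((-5 + t) + t²)/3 = -2 + (-5 + t + t²)/3 = -2 + (-5/3 + t/3 + t²/3) = -11/3 + t/3 + t²/3)
K(3/(-1) - 3/(-1))*(P(12) + p(-8)) = 12*((-11/3 + (⅓)*12 + (⅓)*12²) + 2*(-8)) = 12*((-11/3 + 4 + (⅓)*144) - 16) = 12*((-11/3 + 4 + 48) - 16) = 12*(145/3 - 16) = 12*(97/3) = 388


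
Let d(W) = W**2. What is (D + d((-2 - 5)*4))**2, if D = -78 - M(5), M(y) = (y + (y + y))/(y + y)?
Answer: 1985281/4 ≈ 4.9632e+5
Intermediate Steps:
M(y) = 3/2 (M(y) = (y + 2*y)/((2*y)) = (3*y)*(1/(2*y)) = 3/2)
D = -159/2 (D = -78 - 1*3/2 = -78 - 3/2 = -159/2 ≈ -79.500)
(D + d((-2 - 5)*4))**2 = (-159/2 + ((-2 - 5)*4)**2)**2 = (-159/2 + (-7*4)**2)**2 = (-159/2 + (-28)**2)**2 = (-159/2 + 784)**2 = (1409/2)**2 = 1985281/4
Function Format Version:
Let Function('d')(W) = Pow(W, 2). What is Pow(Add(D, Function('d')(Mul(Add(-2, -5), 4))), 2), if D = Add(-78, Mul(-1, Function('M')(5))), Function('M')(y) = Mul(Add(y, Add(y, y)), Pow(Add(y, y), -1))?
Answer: Rational(1985281, 4) ≈ 4.9632e+5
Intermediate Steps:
Function('M')(y) = Rational(3, 2) (Function('M')(y) = Mul(Add(y, Mul(2, y)), Pow(Mul(2, y), -1)) = Mul(Mul(3, y), Mul(Rational(1, 2), Pow(y, -1))) = Rational(3, 2))
D = Rational(-159, 2) (D = Add(-78, Mul(-1, Rational(3, 2))) = Add(-78, Rational(-3, 2)) = Rational(-159, 2) ≈ -79.500)
Pow(Add(D, Function('d')(Mul(Add(-2, -5), 4))), 2) = Pow(Add(Rational(-159, 2), Pow(Mul(Add(-2, -5), 4), 2)), 2) = Pow(Add(Rational(-159, 2), Pow(Mul(-7, 4), 2)), 2) = Pow(Add(Rational(-159, 2), Pow(-28, 2)), 2) = Pow(Add(Rational(-159, 2), 784), 2) = Pow(Rational(1409, 2), 2) = Rational(1985281, 4)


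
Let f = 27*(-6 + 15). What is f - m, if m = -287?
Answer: 530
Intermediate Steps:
f = 243 (f = 27*9 = 243)
f - m = 243 - 1*(-287) = 243 + 287 = 530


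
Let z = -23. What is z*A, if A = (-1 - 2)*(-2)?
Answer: -138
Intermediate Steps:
A = 6 (A = -3*(-2) = 6)
z*A = -23*6 = -138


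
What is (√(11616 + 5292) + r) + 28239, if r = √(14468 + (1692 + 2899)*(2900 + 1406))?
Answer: 28239 + 2*√4227 + 3*√2198146 ≈ 32817.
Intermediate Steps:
r = 3*√2198146 (r = √(14468 + 4591*4306) = √(14468 + 19768846) = √19783314 = 3*√2198146 ≈ 4447.8)
(√(11616 + 5292) + r) + 28239 = (√(11616 + 5292) + 3*√2198146) + 28239 = (√16908 + 3*√2198146) + 28239 = (2*√4227 + 3*√2198146) + 28239 = 28239 + 2*√4227 + 3*√2198146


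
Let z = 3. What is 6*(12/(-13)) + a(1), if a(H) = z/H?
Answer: -33/13 ≈ -2.5385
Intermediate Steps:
a(H) = 3/H
6*(12/(-13)) + a(1) = 6*(12/(-13)) + 3/1 = 6*(12*(-1/13)) + 3*1 = 6*(-12/13) + 3 = -72/13 + 3 = -33/13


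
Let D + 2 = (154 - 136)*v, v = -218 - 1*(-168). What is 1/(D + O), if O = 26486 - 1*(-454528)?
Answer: 1/480112 ≈ 2.0828e-6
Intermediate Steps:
v = -50 (v = -218 + 168 = -50)
O = 481014 (O = 26486 + 454528 = 481014)
D = -902 (D = -2 + (154 - 136)*(-50) = -2 + 18*(-50) = -2 - 900 = -902)
1/(D + O) = 1/(-902 + 481014) = 1/480112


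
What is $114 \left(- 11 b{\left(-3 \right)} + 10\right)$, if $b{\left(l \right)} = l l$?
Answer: $-10146$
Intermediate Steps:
$b{\left(l \right)} = l^{2}$
$114 \left(- 11 b{\left(-3 \right)} + 10\right) = 114 \left(- 11 \left(-3\right)^{2} + 10\right) = 114 \left(\left(-11\right) 9 + 10\right) = 114 \left(-99 + 10\right) = 114 \left(-89\right) = -10146$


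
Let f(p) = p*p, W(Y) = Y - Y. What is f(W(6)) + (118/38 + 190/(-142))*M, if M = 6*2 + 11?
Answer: 54832/1349 ≈ 40.646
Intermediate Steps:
W(Y) = 0
f(p) = p²
M = 23 (M = 12 + 11 = 23)
f(W(6)) + (118/38 + 190/(-142))*M = 0² + (118/38 + 190/(-142))*23 = 0 + (118*(1/38) + 190*(-1/142))*23 = 0 + (59/19 - 95/71)*23 = 0 + (2384/1349)*23 = 0 + 54832/1349 = 54832/1349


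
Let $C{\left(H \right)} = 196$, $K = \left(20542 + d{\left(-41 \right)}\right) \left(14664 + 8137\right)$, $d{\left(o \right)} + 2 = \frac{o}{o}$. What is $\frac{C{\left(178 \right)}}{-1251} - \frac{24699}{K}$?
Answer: $- \frac{30609515095}{195304177197} \approx -0.15673$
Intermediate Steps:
$d{\left(o \right)} = -1$ ($d{\left(o \right)} = -2 + \frac{o}{o} = -2 + 1 = -1$)
$K = 468355341$ ($K = \left(20542 - 1\right) \left(14664 + 8137\right) = 20541 \cdot 22801 = 468355341$)
$\frac{C{\left(178 \right)}}{-1251} - \frac{24699}{K} = \frac{196}{-1251} - \frac{24699}{468355341} = 196 \left(- \frac{1}{1251}\right) - \frac{8233}{156118447} = - \frac{196}{1251} - \frac{8233}{156118447} = - \frac{30609515095}{195304177197}$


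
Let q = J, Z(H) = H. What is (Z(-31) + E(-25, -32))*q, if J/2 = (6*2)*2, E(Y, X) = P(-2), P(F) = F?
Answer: -1584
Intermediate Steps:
E(Y, X) = -2
J = 48 (J = 2*((6*2)*2) = 2*(12*2) = 2*24 = 48)
q = 48
(Z(-31) + E(-25, -32))*q = (-31 - 2)*48 = -33*48 = -1584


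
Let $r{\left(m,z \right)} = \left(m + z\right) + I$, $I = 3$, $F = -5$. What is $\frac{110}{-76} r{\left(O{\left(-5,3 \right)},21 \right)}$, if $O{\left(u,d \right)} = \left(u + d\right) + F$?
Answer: $- \frac{935}{38} \approx -24.605$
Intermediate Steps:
$O{\left(u,d \right)} = -5 + d + u$ ($O{\left(u,d \right)} = \left(u + d\right) - 5 = \left(d + u\right) - 5 = -5 + d + u$)
$r{\left(m,z \right)} = 3 + m + z$ ($r{\left(m,z \right)} = \left(m + z\right) + 3 = 3 + m + z$)
$\frac{110}{-76} r{\left(O{\left(-5,3 \right)},21 \right)} = \frac{110}{-76} \left(3 - 7 + 21\right) = 110 \left(- \frac{1}{76}\right) \left(3 - 7 + 21\right) = \left(- \frac{55}{38}\right) 17 = - \frac{935}{38}$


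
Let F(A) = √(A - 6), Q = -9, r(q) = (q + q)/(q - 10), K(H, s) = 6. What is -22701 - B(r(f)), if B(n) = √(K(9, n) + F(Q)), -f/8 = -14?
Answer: -22701 - √(6 + I*√15) ≈ -22704.0 - 0.75546*I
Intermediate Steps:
f = 112 (f = -8*(-14) = 112)
r(q) = 2*q/(-10 + q) (r(q) = (2*q)/(-10 + q) = 2*q/(-10 + q))
F(A) = √(-6 + A)
B(n) = √(6 + I*√15) (B(n) = √(6 + √(-6 - 9)) = √(6 + √(-15)) = √(6 + I*√15))
-22701 - B(r(f)) = -22701 - √(6 + I*√15)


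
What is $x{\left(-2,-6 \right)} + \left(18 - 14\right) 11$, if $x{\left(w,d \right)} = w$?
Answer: $42$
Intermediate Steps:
$x{\left(-2,-6 \right)} + \left(18 - 14\right) 11 = -2 + \left(18 - 14\right) 11 = -2 + 4 \cdot 11 = -2 + 44 = 42$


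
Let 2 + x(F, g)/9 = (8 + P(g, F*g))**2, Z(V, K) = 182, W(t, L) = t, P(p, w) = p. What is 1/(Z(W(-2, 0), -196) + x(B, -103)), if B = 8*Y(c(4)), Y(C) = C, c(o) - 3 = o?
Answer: 1/81389 ≈ 1.2287e-5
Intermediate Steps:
c(o) = 3 + o
B = 56 (B = 8*(3 + 4) = 8*7 = 56)
x(F, g) = -18 + 9*(8 + g)**2
1/(Z(W(-2, 0), -196) + x(B, -103)) = 1/(182 + (-18 + 9*(8 - 103)**2)) = 1/(182 + (-18 + 9*(-95)**2)) = 1/(182 + (-18 + 9*9025)) = 1/(182 + (-18 + 81225)) = 1/(182 + 81207) = 1/81389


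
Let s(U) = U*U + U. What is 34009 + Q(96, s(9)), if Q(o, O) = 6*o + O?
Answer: 34675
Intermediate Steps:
s(U) = U + U**2 (s(U) = U**2 + U = U + U**2)
Q(o, O) = O + 6*o
34009 + Q(96, s(9)) = 34009 + (9*(1 + 9) + 6*96) = 34009 + (9*10 + 576) = 34009 + (90 + 576) = 34009 + 666 = 34675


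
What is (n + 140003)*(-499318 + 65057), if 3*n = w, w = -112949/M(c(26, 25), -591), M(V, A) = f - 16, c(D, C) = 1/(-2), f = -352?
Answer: -67169867778121/1104 ≈ -6.0842e+10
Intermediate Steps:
c(D, C) = -½
M(V, A) = -368 (M(V, A) = -352 - 16 = -368)
w = 112949/368 (w = -112949/(-368) = -112949*(-1/368) = 112949/368 ≈ 306.93)
n = 112949/1104 (n = (⅓)*(112949/368) = 112949/1104 ≈ 102.31)
(n + 140003)*(-499318 + 65057) = (112949/1104 + 140003)*(-499318 + 65057) = (154676261/1104)*(-434261) = -67169867778121/1104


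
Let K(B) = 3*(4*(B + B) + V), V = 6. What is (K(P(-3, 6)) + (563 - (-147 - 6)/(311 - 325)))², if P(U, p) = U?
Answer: 48622729/196 ≈ 2.4808e+5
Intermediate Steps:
K(B) = 18 + 24*B (K(B) = 3*(4*(B + B) + 6) = 3*(4*(2*B) + 6) = 3*(8*B + 6) = 3*(6 + 8*B) = 18 + 24*B)
(K(P(-3, 6)) + (563 - (-147 - 6)/(311 - 325)))² = ((18 + 24*(-3)) + (563 - (-147 - 6)/(311 - 325)))² = ((18 - 72) + (563 - (-153)/(-14)))² = (-54 + (563 - (-153)*(-1)/14))² = (-54 + (563 - 1*153/14))² = (-54 + (563 - 153/14))² = (-54 + 7729/14)² = (6973/14)² = 48622729/196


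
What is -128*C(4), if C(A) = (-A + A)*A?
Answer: 0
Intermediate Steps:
C(A) = 0 (C(A) = 0*A = 0)
-128*C(4) = -128*0 = 0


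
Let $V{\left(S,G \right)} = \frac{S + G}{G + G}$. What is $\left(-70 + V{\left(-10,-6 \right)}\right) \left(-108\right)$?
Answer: $7416$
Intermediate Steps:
$V{\left(S,G \right)} = \frac{G + S}{2 G}$
$\left(-70 + V{\left(-10,-6 \right)}\right) \left(-108\right) = \left(-70 + \frac{-6 - 10}{2 \left(-6\right)}\right) \left(-108\right) = \left(-70 + \frac{1}{2} \left(- \frac{1}{6}\right) \left(-16\right)\right) \left(-108\right) = \left(-70 + \frac{4}{3}\right) \left(-108\right) = \left(- \frac{206}{3}\right) \left(-108\right) = 7416$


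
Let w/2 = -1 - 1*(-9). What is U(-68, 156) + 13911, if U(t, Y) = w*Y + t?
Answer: 16339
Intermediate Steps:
w = 16 (w = 2*(-1 - 1*(-9)) = 2*(-1 + 9) = 2*8 = 16)
U(t, Y) = t + 16*Y (U(t, Y) = 16*Y + t = t + 16*Y)
U(-68, 156) + 13911 = (-68 + 16*156) + 13911 = (-68 + 2496) + 13911 = 2428 + 13911 = 16339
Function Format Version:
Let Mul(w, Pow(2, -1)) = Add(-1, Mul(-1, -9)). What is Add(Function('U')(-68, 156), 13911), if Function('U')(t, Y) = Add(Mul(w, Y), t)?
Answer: 16339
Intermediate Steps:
w = 16 (w = Mul(2, Add(-1, Mul(-1, -9))) = Mul(2, Add(-1, 9)) = Mul(2, 8) = 16)
Function('U')(t, Y) = Add(t, Mul(16, Y)) (Function('U')(t, Y) = Add(Mul(16, Y), t) = Add(t, Mul(16, Y)))
Add(Function('U')(-68, 156), 13911) = Add(Add(-68, Mul(16, 156)), 13911) = Add(Add(-68, 2496), 13911) = Add(2428, 13911) = 16339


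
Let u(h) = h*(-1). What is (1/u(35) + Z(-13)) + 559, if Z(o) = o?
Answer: 19109/35 ≈ 545.97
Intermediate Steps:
u(h) = -h
(1/u(35) + Z(-13)) + 559 = (1/(-1*35) - 13) + 559 = (1/(-35) - 13) + 559 = (-1/35 - 13) + 559 = -456/35 + 559 = 19109/35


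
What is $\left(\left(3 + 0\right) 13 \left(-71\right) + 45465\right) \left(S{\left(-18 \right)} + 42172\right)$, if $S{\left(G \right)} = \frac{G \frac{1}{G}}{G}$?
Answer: $1800573340$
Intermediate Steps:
$S{\left(G \right)} = \frac{1}{G}$ ($S{\left(G \right)} = 1 \frac{1}{G} = \frac{1}{G}$)
$\left(\left(3 + 0\right) 13 \left(-71\right) + 45465\right) \left(S{\left(-18 \right)} + 42172\right) = \left(\left(3 + 0\right) 13 \left(-71\right) + 45465\right) \left(\frac{1}{-18} + 42172\right) = \left(3 \cdot 13 \left(-71\right) + 45465\right) \left(- \frac{1}{18} + 42172\right) = \left(39 \left(-71\right) + 45465\right) \frac{759095}{18} = \left(-2769 + 45465\right) \frac{759095}{18} = 42696 \cdot \frac{759095}{18} = 1800573340$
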